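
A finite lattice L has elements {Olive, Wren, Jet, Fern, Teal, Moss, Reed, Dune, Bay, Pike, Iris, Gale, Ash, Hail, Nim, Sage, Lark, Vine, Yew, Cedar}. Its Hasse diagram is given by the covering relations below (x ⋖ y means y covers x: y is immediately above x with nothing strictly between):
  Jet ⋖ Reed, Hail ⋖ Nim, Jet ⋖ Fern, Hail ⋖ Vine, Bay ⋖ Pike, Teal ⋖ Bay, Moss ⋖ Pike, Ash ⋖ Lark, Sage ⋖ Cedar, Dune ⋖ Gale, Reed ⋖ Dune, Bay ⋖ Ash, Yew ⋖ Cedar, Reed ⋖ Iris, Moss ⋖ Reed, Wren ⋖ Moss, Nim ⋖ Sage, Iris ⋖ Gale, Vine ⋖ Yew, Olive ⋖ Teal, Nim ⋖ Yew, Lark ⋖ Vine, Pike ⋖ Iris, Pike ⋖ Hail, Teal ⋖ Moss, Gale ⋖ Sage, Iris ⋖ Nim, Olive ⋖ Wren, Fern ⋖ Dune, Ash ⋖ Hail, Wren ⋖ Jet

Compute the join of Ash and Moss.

Hail

Common upper bounds of {Ash, Moss}: Cedar, Hail, Nim, Sage, Vine, Yew.
The least among these is Hail.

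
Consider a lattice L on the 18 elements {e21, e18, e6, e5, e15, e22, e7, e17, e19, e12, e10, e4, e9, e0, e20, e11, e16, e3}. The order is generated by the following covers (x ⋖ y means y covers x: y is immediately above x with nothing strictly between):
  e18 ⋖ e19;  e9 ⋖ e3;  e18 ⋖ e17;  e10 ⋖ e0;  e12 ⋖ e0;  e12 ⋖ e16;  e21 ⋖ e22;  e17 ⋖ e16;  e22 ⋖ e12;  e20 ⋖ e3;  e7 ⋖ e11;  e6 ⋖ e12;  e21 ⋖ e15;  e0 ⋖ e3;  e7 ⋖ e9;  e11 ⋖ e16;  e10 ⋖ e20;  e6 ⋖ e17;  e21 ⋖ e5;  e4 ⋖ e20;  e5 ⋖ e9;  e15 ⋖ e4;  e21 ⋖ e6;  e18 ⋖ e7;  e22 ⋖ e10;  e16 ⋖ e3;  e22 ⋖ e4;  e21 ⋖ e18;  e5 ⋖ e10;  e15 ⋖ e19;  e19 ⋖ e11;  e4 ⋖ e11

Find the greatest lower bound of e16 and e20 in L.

Common lower bounds of {e16, e20}: e15, e21, e22, e4.
The greatest among these is e4.

e4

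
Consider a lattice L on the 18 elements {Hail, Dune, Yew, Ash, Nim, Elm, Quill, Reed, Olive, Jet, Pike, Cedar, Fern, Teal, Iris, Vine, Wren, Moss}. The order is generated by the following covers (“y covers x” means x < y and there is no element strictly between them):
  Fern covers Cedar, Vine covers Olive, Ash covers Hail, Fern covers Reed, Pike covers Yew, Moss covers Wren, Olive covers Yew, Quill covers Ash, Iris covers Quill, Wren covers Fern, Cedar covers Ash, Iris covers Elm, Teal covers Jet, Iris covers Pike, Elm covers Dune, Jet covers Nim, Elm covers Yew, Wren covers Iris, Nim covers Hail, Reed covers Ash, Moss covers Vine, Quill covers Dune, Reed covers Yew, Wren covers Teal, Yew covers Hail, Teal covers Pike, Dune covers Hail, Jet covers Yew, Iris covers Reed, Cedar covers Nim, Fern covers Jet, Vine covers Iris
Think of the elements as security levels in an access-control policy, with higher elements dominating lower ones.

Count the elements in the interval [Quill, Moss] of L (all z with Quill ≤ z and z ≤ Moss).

5

The interval [Quill, Moss] = {Iris, Moss, Quill, Vine, Wren}, which has 5 elements.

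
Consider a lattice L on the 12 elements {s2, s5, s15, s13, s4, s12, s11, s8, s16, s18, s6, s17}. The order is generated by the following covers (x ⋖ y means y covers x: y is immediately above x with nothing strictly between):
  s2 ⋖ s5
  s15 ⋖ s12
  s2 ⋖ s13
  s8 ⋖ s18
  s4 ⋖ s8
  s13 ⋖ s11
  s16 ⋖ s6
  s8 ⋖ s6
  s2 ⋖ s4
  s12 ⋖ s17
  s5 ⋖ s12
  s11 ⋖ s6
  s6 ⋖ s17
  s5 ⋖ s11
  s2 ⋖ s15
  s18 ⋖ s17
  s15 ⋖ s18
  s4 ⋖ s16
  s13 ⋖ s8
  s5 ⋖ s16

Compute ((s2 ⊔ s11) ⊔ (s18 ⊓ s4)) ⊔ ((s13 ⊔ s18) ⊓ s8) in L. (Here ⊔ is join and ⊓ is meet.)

s6

s2 ∨ s11 = s11
s18 ∧ s4 = s4
s11 ∨ s4 = s6
s13 ∨ s18 = s18
s18 ∧ s8 = s8
s6 ∨ s8 = s6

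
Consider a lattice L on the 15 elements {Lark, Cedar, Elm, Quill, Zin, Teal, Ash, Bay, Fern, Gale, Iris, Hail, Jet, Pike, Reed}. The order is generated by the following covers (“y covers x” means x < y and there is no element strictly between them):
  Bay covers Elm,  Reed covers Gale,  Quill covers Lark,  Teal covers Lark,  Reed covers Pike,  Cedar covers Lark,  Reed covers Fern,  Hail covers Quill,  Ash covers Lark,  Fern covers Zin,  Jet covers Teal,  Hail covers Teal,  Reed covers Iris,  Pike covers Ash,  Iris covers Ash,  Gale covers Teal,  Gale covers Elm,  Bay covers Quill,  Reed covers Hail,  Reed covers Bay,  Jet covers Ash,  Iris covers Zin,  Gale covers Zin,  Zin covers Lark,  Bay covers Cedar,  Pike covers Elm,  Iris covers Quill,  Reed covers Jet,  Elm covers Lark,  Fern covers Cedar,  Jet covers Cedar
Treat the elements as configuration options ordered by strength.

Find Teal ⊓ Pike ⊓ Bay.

Common lower bounds of {Teal, Pike, Bay}: Lark.
The greatest among these is Lark.

Lark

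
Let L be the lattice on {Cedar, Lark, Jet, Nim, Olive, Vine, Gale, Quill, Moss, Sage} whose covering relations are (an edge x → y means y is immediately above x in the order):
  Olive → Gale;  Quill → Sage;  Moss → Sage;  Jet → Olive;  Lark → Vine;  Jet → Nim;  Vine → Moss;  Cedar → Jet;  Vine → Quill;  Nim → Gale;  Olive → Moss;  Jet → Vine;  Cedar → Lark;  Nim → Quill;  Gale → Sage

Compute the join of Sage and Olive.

Common upper bounds of {Sage, Olive}: Sage.
The least among these is Sage.

Sage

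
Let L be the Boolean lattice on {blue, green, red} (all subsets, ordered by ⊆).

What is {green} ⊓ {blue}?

Under ⊆, meet is intersection: {green} ∩ {blue} = {}.

{}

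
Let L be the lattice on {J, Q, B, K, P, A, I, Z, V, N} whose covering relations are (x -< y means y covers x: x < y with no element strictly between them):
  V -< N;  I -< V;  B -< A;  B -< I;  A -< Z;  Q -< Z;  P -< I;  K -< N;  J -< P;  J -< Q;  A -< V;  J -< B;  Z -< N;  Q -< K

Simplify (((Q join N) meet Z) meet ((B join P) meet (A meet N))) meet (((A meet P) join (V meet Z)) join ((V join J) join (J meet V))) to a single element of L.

B

Q ∨ N = N
N ∧ Z = Z
B ∨ P = I
A ∧ N = A
I ∧ A = B
Z ∧ B = B
A ∧ P = J
V ∧ Z = A
J ∨ A = A
V ∨ J = V
J ∧ V = J
V ∨ J = V
A ∨ V = V
B ∧ V = B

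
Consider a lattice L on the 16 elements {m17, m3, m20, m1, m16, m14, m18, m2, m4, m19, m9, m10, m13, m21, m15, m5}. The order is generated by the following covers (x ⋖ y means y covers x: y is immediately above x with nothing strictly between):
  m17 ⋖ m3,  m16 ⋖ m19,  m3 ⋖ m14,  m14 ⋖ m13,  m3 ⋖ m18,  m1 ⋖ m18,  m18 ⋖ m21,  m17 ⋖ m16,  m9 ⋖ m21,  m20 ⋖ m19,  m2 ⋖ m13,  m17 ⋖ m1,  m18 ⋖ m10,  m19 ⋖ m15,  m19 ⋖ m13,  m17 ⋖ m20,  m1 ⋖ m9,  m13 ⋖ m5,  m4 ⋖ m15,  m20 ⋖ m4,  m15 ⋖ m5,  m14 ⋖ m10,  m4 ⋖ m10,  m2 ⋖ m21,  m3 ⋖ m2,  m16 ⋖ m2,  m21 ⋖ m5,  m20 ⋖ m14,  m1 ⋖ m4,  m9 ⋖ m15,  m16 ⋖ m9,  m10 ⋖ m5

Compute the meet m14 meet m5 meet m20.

Common lower bounds of {m14, m5, m20}: m17, m20.
The greatest among these is m20.

m20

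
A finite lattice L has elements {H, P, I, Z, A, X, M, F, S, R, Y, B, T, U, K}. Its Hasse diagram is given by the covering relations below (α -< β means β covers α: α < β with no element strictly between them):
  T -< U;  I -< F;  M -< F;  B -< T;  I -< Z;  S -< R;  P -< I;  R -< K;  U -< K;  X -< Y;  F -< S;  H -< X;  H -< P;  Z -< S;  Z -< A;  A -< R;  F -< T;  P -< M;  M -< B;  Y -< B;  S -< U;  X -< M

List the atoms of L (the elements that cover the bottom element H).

P, X

The atoms are exactly the elements that cover H: P, X.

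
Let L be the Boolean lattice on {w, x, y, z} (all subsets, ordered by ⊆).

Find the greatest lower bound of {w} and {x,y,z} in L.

∅

Under ⊆, meet is intersection: {w} ∩ {x,y,z} = ∅.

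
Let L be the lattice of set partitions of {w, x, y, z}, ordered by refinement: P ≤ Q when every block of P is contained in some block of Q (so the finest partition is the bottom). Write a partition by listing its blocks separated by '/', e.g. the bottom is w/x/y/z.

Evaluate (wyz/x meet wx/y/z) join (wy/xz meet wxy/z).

wy/x/z

wyz/x ∧ wx/y/z = w/x/y/z
wy/xz ∧ wxy/z = wy/x/z
w/x/y/z ∨ wy/x/z = wy/x/z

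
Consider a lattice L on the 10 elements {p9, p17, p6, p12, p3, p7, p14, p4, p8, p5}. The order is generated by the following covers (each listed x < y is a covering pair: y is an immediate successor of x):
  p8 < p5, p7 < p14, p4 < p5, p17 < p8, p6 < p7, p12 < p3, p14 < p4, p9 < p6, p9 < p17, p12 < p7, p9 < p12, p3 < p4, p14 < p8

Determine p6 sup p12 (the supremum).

Common upper bounds of {p6, p12}: p14, p4, p5, p7, p8.
The least among these is p7.

p7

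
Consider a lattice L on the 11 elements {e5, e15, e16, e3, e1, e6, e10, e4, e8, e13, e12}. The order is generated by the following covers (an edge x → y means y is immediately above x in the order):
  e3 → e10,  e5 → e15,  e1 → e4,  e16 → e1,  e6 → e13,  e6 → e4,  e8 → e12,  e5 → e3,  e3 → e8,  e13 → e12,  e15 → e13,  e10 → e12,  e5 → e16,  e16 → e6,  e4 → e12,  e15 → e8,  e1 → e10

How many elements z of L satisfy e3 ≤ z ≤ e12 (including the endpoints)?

4

The interval [e3, e12] = {e10, e12, e3, e8}, which has 4 elements.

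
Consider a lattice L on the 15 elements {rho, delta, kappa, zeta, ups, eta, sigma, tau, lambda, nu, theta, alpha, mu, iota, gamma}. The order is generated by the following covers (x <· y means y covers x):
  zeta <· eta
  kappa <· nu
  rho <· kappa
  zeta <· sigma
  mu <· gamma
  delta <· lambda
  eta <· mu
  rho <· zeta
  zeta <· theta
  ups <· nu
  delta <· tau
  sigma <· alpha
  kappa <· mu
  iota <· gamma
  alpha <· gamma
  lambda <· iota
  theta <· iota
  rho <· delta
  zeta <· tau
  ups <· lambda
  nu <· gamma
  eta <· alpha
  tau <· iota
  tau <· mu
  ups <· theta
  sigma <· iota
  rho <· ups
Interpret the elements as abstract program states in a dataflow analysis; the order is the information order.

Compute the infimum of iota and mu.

tau

Common lower bounds of {iota, mu}: delta, rho, tau, zeta.
The greatest among these is tau.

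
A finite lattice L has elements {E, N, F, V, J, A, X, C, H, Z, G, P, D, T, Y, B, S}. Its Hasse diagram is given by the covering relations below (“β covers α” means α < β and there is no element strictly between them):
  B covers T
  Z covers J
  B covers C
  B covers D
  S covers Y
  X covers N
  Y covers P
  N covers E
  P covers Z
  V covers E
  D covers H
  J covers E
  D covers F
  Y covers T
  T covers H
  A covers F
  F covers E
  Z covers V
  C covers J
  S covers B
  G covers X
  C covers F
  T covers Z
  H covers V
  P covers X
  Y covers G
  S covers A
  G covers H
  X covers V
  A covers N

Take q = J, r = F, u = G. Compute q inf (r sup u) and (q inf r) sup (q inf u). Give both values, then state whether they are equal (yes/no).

r sup u = S, so q inf (r sup u) = J inf S = J.
q inf r = E and q inf u = E, so (q inf r) sup (q inf u) = E sup E = E.
Equal: no.

J; E; no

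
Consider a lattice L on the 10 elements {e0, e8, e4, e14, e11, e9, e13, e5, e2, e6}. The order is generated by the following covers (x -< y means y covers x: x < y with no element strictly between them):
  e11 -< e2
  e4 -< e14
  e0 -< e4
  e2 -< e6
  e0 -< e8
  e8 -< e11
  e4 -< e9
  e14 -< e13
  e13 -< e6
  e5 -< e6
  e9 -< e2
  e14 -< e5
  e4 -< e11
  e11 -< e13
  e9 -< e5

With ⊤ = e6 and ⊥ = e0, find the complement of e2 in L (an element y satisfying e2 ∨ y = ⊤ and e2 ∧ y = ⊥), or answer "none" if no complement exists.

none

For every candidate y, either e2 ∨ y ≠ e6 or e2 ∧ y ≠ e0; no complement exists.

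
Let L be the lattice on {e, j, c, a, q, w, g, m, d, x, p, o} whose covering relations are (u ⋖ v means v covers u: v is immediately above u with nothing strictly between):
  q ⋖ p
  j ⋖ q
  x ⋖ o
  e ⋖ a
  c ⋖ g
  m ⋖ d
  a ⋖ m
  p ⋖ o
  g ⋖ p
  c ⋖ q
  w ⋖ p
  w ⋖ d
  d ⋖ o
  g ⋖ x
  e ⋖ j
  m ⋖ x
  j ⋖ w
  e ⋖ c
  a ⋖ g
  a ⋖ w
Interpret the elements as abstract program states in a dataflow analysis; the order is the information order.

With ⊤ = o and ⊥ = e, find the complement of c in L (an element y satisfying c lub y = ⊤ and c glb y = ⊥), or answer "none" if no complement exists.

Need y with c ∨ y = o and c ∧ y = e.
Checking each element gives: d.

d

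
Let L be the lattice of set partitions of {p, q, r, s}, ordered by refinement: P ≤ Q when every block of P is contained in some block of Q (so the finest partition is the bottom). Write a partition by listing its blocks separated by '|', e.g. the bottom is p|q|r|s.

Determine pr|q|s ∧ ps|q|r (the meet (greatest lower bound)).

The meet (common refinement) of pr|q|s and ps|q|r intersects blocks pairwise, giving p|q|r|s.

p|q|r|s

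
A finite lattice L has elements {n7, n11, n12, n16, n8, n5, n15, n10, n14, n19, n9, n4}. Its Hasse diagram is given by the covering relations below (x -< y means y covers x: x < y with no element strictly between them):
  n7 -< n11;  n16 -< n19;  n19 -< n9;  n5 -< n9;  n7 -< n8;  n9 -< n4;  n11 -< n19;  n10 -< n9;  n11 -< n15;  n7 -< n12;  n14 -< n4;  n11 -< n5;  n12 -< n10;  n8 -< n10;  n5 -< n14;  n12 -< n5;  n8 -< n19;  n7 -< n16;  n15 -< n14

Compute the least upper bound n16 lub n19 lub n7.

n19

Common upper bounds of {n16, n19, n7}: n19, n4, n9.
The least among these is n19.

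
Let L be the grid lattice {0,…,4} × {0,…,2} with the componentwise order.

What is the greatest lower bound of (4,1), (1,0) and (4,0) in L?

(1,0)

In a product of chains, the meet is componentwise min, giving (1,0).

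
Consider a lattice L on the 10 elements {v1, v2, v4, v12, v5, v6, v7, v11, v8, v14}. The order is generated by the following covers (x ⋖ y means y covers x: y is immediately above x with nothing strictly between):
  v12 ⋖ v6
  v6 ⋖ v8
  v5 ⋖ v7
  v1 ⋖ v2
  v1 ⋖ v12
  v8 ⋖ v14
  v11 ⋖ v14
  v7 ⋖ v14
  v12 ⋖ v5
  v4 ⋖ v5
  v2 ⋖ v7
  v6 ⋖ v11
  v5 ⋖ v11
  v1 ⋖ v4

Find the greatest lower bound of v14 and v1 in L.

Common lower bounds of {v14, v1}: v1.
The greatest among these is v1.

v1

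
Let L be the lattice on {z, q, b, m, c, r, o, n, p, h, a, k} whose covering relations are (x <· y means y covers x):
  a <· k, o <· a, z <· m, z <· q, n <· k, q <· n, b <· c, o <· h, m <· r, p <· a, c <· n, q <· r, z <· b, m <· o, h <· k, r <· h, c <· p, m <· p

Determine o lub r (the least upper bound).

Common upper bounds of {o, r}: h, k.
The least among these is h.

h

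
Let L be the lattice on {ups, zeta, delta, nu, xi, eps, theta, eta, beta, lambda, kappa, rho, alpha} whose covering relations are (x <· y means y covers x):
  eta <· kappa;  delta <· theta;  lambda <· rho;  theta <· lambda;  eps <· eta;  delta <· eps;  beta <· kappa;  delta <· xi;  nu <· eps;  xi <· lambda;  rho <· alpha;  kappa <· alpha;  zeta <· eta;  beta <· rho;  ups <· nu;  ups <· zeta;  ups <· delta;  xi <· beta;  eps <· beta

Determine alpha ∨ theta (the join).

Common upper bounds of {alpha, theta}: alpha.
The least among these is alpha.

alpha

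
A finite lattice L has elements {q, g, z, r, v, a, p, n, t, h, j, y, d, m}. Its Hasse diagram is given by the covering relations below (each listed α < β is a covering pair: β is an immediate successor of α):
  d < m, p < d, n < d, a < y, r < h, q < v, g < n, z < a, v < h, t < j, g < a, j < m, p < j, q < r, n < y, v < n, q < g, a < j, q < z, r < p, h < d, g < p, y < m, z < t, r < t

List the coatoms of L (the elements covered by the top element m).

The coatoms are exactly the elements covered by m: d, j, y.

d, j, y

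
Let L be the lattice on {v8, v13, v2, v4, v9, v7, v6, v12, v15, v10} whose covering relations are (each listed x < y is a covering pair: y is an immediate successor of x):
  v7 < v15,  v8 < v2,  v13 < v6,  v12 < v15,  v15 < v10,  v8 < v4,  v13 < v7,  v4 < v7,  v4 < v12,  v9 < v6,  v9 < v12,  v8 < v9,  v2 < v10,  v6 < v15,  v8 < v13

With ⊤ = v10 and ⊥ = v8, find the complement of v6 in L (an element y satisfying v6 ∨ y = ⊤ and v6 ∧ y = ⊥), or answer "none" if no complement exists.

Need y with v6 ∨ y = v10 and v6 ∧ y = v8.
Checking each element gives: v2.

v2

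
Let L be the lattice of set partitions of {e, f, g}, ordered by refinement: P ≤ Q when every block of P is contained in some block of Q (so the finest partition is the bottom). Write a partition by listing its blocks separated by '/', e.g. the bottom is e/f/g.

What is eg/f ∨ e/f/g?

Common upper bounds of {eg/f, e/f/g}: efg, eg/f.
The least among these is eg/f.

eg/f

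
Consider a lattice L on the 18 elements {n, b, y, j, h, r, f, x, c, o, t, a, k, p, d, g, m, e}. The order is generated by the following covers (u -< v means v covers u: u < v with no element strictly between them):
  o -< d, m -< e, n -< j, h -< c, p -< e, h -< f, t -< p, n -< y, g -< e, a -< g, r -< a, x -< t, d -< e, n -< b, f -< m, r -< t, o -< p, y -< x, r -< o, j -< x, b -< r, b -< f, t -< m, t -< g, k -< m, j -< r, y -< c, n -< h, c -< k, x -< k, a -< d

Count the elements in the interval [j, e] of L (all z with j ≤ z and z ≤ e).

The interval [j, e] = {a, d, e, g, j, k, m, o, p, r, t, x}, which has 12 elements.

12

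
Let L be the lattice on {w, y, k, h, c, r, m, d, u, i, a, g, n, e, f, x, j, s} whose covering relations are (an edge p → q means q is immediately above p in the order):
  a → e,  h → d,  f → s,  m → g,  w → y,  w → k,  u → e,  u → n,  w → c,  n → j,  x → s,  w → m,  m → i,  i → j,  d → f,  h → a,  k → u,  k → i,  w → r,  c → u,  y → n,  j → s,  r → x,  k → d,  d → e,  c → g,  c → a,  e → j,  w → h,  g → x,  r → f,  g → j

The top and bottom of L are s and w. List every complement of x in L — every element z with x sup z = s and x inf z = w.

Need z with x ∨ z = s and x ∧ z = w.
Checking each element gives: d, h, k, y.

d, h, k, y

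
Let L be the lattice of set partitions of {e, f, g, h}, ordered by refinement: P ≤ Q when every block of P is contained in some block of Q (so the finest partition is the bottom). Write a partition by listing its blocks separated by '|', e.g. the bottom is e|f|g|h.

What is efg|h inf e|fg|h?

e|fg|h

The meet (common refinement) of efg|h and e|fg|h intersects blocks pairwise, giving e|fg|h.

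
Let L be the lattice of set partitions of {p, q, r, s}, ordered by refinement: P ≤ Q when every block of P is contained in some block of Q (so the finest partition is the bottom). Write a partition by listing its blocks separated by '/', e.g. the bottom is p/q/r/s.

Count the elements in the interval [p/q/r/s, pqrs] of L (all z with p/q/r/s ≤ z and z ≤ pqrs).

15

The interval [p/q/r/s, pqrs] = {p/q/r/s, p/q/rs, p/qr/s, p/qrs, p/qs/r, pq/r/s, pq/rs, pqr/s, pqrs, pqs/r, pr/q/s, pr/qs, prs/q, ps/q/r, ps/qr}, which has 15 elements.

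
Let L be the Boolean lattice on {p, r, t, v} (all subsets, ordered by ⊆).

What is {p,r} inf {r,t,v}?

{r}

Common lower bounds of {{p,r}, {r,t,v}}: {r}, {}.
The greatest among these is {r}.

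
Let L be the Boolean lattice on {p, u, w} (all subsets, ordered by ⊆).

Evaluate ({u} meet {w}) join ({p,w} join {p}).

{u} ∧ {w} = ∅
{p,w} ∨ {p} = {p,w}
∅ ∨ {p,w} = {p,w}

{p,w}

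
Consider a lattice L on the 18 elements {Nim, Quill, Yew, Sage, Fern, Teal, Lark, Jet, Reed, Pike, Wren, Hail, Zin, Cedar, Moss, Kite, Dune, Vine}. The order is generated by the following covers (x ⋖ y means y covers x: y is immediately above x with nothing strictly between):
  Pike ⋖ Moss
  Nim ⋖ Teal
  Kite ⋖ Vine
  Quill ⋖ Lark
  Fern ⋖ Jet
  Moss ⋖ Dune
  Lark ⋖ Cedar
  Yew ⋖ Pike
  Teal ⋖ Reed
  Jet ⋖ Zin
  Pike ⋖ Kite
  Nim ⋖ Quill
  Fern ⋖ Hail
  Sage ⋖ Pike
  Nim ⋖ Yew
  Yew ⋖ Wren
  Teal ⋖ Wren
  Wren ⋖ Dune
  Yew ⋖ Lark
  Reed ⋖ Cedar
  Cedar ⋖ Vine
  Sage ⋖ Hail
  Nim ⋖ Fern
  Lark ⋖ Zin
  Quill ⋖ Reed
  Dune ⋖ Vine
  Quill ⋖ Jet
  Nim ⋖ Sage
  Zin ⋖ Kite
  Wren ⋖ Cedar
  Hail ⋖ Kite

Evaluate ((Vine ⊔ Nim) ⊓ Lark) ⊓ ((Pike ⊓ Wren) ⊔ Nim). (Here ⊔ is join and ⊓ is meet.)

Yew

Vine ∨ Nim = Vine
Vine ∧ Lark = Lark
Pike ∧ Wren = Yew
Yew ∨ Nim = Yew
Lark ∧ Yew = Yew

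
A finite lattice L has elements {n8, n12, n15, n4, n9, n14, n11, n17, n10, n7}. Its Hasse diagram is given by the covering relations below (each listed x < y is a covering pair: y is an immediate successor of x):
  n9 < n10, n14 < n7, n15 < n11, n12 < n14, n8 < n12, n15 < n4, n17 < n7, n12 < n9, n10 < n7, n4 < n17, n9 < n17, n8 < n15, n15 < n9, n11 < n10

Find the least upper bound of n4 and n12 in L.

n17

Common upper bounds of {n4, n12}: n17, n7.
The least among these is n17.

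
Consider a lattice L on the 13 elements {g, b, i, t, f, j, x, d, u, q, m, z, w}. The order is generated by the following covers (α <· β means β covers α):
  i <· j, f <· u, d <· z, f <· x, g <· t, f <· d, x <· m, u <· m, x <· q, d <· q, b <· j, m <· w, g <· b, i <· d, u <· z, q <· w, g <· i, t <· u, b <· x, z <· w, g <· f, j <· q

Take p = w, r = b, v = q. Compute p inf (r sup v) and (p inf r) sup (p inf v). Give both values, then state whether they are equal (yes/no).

q; q; yes

r sup v = q, so p inf (r sup v) = w inf q = q.
p inf r = b and p inf v = q, so (p inf r) sup (p inf v) = b sup q = q.
Equal: yes.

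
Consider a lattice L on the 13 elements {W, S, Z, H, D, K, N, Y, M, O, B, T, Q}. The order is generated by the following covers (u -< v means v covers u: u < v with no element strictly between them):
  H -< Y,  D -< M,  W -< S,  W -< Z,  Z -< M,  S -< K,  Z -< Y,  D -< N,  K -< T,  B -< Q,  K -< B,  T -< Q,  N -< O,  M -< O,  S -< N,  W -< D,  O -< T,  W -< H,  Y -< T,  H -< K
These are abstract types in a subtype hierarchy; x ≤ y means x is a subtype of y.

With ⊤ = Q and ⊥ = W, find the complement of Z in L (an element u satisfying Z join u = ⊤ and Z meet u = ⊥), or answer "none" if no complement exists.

B

Need u with Z ∨ u = Q and Z ∧ u = W.
Checking each element gives: B.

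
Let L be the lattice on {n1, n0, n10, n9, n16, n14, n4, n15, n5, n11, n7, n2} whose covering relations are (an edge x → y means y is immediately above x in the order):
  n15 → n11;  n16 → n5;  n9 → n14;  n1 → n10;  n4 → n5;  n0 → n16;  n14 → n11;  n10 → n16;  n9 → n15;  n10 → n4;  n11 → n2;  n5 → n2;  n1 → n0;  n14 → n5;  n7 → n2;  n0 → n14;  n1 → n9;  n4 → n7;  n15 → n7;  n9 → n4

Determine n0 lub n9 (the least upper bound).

n14

Common upper bounds of {n0, n9}: n11, n14, n2, n5.
The least among these is n14.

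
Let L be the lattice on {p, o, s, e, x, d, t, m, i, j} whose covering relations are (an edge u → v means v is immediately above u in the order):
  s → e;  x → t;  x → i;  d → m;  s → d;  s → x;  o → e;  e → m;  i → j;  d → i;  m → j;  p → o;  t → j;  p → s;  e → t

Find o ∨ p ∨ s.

e

Common upper bounds of {o, p, s}: e, j, m, t.
The least among these is e.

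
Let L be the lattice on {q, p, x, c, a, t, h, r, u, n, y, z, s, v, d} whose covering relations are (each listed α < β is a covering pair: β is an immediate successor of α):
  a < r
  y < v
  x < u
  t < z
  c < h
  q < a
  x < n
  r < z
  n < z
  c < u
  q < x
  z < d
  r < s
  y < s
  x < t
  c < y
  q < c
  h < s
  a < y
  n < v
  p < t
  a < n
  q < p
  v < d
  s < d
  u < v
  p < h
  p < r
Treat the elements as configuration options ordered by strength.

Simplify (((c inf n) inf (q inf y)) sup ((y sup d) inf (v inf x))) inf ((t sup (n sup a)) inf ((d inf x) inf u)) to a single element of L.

x

c ∧ n = q
q ∧ y = q
q ∧ q = q
y ∨ d = d
v ∧ x = x
d ∧ x = x
q ∨ x = x
n ∨ a = n
t ∨ n = z
d ∧ x = x
x ∧ u = x
z ∧ x = x
x ∧ x = x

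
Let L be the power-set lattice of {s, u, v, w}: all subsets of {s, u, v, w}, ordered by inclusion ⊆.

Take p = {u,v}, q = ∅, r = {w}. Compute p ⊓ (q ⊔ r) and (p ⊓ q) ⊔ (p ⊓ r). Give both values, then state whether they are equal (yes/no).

q ⊔ r = {w}, so p ⊓ (q ⊔ r) = {u,v} ⊓ {w} = ∅.
p ⊓ q = ∅ and p ⊓ r = ∅, so (p ⊓ q) ⊔ (p ⊓ r) = ∅ ⊔ ∅ = ∅.
Equal: yes.

∅; ∅; yes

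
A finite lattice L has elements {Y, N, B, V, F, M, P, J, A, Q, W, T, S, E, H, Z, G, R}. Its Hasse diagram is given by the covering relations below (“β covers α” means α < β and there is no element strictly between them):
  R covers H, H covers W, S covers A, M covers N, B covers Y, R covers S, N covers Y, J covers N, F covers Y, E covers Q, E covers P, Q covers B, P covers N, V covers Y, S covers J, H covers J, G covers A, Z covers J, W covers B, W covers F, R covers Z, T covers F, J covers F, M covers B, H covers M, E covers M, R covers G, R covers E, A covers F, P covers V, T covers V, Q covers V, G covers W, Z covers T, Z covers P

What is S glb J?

J

Common lower bounds of {S, J}: F, J, N, Y.
The greatest among these is J.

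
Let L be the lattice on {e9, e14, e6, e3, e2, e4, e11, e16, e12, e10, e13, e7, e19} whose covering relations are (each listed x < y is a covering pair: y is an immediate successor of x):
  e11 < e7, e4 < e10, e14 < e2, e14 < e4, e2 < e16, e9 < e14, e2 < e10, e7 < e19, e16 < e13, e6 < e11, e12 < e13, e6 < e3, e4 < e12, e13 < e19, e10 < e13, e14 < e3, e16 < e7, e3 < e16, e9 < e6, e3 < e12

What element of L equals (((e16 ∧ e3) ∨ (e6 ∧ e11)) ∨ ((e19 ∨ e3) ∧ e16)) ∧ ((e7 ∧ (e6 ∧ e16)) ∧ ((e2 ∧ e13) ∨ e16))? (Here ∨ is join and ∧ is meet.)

e16 ∧ e3 = e3
e6 ∧ e11 = e6
e3 ∨ e6 = e3
e19 ∨ e3 = e19
e19 ∧ e16 = e16
e3 ∨ e16 = e16
e6 ∧ e16 = e6
e7 ∧ e6 = e6
e2 ∧ e13 = e2
e2 ∨ e16 = e16
e6 ∧ e16 = e6
e16 ∧ e6 = e6

e6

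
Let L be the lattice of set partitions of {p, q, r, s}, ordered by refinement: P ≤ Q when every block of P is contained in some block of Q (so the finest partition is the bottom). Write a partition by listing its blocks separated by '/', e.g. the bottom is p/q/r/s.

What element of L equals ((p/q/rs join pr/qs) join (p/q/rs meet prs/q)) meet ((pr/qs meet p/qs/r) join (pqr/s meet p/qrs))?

p/q/rs ∨ pr/qs = pqrs
p/q/rs ∧ prs/q = p/q/rs
pqrs ∨ p/q/rs = pqrs
pr/qs ∧ p/qs/r = p/qs/r
pqr/s ∧ p/qrs = p/qr/s
p/qs/r ∨ p/qr/s = p/qrs
pqrs ∧ p/qrs = p/qrs

p/qrs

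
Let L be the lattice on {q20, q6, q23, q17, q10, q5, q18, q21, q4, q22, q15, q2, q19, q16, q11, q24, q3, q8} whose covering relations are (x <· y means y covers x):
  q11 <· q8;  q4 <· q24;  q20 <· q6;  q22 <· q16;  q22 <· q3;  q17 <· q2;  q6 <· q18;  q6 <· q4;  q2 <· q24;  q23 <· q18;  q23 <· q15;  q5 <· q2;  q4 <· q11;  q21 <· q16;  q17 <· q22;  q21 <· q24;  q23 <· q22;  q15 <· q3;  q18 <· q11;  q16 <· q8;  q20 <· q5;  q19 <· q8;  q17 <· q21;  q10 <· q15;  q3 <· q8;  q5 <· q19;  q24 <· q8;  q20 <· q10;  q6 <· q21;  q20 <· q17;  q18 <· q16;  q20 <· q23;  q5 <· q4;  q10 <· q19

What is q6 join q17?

Common upper bounds of {q6, q17}: q16, q21, q24, q8.
The least among these is q21.

q21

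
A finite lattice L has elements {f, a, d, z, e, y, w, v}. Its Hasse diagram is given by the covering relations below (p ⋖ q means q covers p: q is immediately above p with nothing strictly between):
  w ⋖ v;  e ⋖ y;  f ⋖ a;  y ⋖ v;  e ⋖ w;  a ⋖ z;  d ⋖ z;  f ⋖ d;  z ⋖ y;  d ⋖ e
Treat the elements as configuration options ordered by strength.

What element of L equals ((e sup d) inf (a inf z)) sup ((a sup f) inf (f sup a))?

e ∨ d = e
a ∧ z = a
e ∧ a = f
a ∨ f = a
f ∨ a = a
a ∧ a = a
f ∨ a = a

a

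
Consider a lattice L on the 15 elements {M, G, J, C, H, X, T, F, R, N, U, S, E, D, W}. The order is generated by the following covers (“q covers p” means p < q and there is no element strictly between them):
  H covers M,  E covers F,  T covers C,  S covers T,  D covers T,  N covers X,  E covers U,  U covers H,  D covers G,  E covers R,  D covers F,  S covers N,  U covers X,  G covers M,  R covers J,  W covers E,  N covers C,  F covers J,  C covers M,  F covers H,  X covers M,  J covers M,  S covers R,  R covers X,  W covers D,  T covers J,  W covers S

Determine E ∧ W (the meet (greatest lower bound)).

E

Common lower bounds of {E, W}: E, F, H, J, M, R, U, X.
The greatest among these is E.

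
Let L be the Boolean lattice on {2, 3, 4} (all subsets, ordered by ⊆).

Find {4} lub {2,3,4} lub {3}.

Under ⊆, join is union: {4} ∪ {2,3,4} ∪ {3} = {2,3,4}.

{2,3,4}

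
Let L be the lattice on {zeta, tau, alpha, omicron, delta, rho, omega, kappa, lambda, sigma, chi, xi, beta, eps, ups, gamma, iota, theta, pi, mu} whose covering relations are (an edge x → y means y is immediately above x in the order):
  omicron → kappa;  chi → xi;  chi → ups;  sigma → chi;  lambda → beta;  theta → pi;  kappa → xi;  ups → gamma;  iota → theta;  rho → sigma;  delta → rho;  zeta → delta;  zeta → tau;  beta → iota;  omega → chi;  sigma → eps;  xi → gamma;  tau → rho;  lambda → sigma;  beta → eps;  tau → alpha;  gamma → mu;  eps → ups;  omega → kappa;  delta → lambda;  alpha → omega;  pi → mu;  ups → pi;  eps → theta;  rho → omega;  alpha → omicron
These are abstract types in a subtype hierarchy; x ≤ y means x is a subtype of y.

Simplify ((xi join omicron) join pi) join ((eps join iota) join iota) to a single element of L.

mu

xi ∨ omicron = xi
xi ∨ pi = mu
eps ∨ iota = theta
theta ∨ iota = theta
mu ∨ theta = mu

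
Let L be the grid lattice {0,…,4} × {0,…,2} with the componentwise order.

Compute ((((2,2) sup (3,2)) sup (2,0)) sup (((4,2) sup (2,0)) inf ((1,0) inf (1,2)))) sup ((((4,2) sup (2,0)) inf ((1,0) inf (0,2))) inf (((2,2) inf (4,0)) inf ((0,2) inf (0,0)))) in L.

(2,2) ∨ (3,2) = (3,2)
(3,2) ∨ (2,0) = (3,2)
(4,2) ∨ (2,0) = (4,2)
(1,0) ∧ (1,2) = (1,0)
(4,2) ∧ (1,0) = (1,0)
(3,2) ∨ (1,0) = (3,2)
(4,2) ∨ (2,0) = (4,2)
(1,0) ∧ (0,2) = (0,0)
(4,2) ∧ (0,0) = (0,0)
(2,2) ∧ (4,0) = (2,0)
(0,2) ∧ (0,0) = (0,0)
(2,0) ∧ (0,0) = (0,0)
(0,0) ∧ (0,0) = (0,0)
(3,2) ∨ (0,0) = (3,2)

(3,2)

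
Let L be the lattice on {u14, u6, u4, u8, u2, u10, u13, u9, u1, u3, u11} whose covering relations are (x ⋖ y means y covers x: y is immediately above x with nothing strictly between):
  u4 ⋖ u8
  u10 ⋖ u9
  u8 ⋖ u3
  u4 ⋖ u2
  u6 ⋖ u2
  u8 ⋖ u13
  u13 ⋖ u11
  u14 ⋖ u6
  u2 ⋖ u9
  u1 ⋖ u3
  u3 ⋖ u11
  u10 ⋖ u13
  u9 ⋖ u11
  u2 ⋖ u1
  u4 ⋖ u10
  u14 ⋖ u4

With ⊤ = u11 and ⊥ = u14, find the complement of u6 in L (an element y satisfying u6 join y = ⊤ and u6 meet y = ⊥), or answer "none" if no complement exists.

u13

Need y with u6 ∨ y = u11 and u6 ∧ y = u14.
Checking each element gives: u13.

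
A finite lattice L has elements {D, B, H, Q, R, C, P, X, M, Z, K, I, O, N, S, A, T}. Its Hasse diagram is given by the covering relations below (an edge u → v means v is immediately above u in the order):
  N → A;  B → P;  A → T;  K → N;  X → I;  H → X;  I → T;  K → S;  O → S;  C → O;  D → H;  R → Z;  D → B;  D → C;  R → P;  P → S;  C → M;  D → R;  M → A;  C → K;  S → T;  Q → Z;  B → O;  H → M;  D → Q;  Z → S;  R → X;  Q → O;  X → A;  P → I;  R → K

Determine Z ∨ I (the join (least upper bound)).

Common upper bounds of {Z, I}: T.
The least among these is T.

T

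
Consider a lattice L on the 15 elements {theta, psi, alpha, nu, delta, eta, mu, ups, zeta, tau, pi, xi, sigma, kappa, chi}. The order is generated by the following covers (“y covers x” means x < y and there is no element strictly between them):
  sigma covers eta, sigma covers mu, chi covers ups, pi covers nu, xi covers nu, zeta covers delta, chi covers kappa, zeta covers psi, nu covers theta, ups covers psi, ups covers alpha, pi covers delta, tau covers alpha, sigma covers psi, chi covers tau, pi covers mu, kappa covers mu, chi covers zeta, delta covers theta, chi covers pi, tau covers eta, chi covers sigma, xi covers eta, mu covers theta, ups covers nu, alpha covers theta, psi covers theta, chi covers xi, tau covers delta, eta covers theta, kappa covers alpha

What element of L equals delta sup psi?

delta ∨ psi = zeta

zeta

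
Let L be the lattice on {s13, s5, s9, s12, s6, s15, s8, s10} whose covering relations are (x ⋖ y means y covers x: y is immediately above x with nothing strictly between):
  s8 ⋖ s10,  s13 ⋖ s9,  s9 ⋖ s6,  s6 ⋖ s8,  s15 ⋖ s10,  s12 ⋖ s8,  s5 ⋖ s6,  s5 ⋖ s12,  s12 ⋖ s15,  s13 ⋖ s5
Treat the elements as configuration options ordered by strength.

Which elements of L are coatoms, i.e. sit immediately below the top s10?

s15, s8

The coatoms are exactly the elements covered by s10: s15, s8.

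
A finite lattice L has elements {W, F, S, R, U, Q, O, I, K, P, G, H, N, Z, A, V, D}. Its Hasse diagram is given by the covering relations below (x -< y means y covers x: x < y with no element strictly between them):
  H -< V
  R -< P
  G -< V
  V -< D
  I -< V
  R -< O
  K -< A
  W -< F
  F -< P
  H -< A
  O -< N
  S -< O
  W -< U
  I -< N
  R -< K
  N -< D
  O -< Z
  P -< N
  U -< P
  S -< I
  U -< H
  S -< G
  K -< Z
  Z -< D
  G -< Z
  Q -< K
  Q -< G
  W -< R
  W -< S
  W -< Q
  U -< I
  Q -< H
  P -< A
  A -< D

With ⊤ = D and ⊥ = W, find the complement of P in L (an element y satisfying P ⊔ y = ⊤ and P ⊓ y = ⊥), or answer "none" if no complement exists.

G

Need y with P ∨ y = D and P ∧ y = W.
Checking each element gives: G.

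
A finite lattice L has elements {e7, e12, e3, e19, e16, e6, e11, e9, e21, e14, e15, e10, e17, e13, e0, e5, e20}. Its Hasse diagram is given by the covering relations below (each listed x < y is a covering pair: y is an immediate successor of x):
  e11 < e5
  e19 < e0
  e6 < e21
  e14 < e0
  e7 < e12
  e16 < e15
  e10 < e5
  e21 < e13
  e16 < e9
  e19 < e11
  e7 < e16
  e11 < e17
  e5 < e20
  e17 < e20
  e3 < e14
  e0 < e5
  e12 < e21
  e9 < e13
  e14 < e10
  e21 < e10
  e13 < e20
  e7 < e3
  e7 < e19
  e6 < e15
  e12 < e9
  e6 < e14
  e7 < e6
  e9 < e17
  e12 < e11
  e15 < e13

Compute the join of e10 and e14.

Common upper bounds of {e10, e14}: e10, e20, e5.
The least among these is e10.

e10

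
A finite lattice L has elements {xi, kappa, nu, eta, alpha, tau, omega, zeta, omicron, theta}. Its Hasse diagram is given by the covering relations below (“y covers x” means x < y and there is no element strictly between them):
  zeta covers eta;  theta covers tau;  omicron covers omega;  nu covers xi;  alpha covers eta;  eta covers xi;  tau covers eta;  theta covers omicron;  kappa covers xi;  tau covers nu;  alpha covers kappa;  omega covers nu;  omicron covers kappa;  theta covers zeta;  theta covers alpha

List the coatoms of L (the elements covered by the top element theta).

alpha, omicron, tau, zeta

The coatoms are exactly the elements covered by theta: alpha, omicron, tau, zeta.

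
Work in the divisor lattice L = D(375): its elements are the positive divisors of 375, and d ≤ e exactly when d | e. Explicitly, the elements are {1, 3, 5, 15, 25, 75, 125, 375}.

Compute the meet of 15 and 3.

3

In the divisibility order, the meet is the greatest common divisor: gcd(15, 3) = 3.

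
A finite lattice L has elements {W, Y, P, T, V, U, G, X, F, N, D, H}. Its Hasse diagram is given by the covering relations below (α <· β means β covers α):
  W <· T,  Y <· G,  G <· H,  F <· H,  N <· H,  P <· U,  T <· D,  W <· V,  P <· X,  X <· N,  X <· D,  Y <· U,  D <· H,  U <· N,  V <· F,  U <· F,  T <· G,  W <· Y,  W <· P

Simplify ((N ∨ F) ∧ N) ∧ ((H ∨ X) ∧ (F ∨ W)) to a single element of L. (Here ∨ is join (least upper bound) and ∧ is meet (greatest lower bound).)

N ∨ F = H
H ∧ N = N
H ∨ X = H
F ∨ W = F
H ∧ F = F
N ∧ F = U

U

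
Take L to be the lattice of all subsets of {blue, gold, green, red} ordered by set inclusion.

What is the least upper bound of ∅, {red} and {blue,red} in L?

{blue,red}

Common upper bounds of {∅, {red}, {blue,red}}: {blue,gold,green,red}, {blue,gold,red}, {blue,green,red}, {blue,red}.
The least among these is {blue,red}.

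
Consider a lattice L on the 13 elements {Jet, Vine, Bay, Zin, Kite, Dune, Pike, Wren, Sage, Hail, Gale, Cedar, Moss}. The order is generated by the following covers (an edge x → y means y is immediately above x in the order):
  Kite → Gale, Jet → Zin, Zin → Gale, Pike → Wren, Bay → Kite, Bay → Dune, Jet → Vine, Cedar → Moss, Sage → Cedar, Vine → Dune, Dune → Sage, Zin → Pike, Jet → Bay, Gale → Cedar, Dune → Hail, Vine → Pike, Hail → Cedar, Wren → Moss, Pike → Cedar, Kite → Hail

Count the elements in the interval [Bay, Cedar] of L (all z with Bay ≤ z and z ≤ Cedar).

The interval [Bay, Cedar] = {Bay, Cedar, Dune, Gale, Hail, Kite, Sage}, which has 7 elements.

7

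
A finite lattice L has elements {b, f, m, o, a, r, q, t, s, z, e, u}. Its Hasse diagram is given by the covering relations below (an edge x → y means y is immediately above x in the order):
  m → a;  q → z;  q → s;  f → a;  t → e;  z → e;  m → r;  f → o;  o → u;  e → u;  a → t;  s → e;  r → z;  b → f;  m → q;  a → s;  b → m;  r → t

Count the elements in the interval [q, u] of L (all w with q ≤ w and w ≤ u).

The interval [q, u] = {e, q, s, u, z}, which has 5 elements.

5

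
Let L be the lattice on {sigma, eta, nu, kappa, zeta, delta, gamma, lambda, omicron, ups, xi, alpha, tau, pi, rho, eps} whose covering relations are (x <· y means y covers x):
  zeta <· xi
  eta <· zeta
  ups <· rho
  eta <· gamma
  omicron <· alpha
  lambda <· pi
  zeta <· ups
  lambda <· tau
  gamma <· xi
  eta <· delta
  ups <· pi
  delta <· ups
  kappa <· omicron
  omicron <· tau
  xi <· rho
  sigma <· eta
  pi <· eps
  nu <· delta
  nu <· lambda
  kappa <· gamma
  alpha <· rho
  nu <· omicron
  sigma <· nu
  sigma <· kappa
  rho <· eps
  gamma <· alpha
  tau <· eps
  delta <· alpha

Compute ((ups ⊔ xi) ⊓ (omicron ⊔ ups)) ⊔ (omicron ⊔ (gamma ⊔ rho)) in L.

ups ∨ xi = rho
omicron ∨ ups = rho
rho ∧ rho = rho
gamma ∨ rho = rho
omicron ∨ rho = rho
rho ∨ rho = rho

rho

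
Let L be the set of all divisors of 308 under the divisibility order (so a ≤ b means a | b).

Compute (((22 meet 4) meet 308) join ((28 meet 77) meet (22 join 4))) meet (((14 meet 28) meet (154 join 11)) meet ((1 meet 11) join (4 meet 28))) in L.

2

22 ∧ 4 = 2
2 ∧ 308 = 2
28 ∧ 77 = 7
22 ∨ 4 = 44
7 ∧ 44 = 1
2 ∨ 1 = 2
14 ∧ 28 = 14
154 ∨ 11 = 154
14 ∧ 154 = 14
1 ∧ 11 = 1
4 ∧ 28 = 4
1 ∨ 4 = 4
14 ∧ 4 = 2
2 ∧ 2 = 2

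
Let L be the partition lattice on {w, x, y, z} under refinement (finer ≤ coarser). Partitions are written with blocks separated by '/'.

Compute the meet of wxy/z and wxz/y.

wx/y/z

The meet (common refinement) of wxy/z and wxz/y intersects blocks pairwise, giving wx/y/z.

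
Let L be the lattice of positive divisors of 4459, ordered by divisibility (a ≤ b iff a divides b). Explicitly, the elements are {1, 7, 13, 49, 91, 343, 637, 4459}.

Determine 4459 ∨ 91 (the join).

In the divisibility order, the join is the least common multiple: lcm(4459, 91) = 4459.

4459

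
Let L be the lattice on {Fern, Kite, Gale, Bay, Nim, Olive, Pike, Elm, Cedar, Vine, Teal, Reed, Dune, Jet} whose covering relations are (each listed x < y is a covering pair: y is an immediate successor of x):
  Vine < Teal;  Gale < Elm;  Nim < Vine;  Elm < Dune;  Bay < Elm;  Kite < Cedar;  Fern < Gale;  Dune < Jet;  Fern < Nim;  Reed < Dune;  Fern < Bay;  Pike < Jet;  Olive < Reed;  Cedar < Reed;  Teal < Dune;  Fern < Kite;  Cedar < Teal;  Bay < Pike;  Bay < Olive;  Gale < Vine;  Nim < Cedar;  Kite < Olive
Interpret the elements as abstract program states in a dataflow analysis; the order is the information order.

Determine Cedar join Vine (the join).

Common upper bounds of {Cedar, Vine}: Dune, Jet, Teal.
The least among these is Teal.

Teal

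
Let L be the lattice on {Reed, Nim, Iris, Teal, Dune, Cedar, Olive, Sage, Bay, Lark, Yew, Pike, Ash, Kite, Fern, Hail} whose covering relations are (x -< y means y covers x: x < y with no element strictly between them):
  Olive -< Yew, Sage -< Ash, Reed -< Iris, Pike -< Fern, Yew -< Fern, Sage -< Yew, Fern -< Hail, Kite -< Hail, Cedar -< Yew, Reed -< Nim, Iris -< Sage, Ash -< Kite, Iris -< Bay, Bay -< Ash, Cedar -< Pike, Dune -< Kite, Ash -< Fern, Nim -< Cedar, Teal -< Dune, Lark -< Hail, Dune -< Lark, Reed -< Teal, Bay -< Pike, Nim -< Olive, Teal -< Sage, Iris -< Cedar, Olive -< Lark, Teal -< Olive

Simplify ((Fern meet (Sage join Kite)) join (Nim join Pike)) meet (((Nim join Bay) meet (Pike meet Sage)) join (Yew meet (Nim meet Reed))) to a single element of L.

Sage ∨ Kite = Kite
Fern ∧ Kite = Ash
Nim ∨ Pike = Pike
Ash ∨ Pike = Fern
Nim ∨ Bay = Pike
Pike ∧ Sage = Iris
Pike ∧ Iris = Iris
Nim ∧ Reed = Reed
Yew ∧ Reed = Reed
Iris ∨ Reed = Iris
Fern ∧ Iris = Iris

Iris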